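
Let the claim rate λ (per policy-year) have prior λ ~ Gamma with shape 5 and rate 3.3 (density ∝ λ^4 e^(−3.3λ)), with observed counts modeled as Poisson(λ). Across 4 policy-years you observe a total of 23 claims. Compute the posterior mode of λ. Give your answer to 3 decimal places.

λ̂_MAP = 3.699

Σxᵢ = 23, n = 4.
Posterior ∝ λ^4e^(−3.3λ) · λ^23e^(−4λ) = λ^27e^(−7.3λ), i.e. Gamma(shape=28, rate=7.3).
The mode of a Gamma(a, b) with a ≥ 1 (shape–rate) is (a−1)/b = 27/7.3 ≈ 3.699.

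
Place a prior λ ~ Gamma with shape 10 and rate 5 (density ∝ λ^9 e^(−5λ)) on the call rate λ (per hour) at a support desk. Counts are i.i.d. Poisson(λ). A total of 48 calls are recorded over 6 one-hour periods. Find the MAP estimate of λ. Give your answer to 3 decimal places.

Σxᵢ = 48, n = 6.
Posterior ∝ λ^9e^(−5λ) · λ^48e^(−6λ) = λ^57e^(−11λ), i.e. Gamma(shape=58, rate=11).
The mode of a Gamma(a, b) with a ≥ 1 (shape–rate) is (a−1)/b = 57/11 ≈ 5.182.

λ̂_MAP = 5.182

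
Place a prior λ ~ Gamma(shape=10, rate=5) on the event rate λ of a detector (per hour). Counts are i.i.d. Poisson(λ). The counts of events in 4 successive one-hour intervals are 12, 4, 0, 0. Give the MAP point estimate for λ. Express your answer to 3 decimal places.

Σxᵢ = 12+4+0+0 = 16, with n = 4.
Posterior ∝ λ^9e^(−5λ) · λ^16e^(−4λ) = λ^25e^(−9λ), i.e. Gamma(shape=26, rate=9).
The mode of a Gamma(a, b) with a ≥ 1 (shape–rate) is (a−1)/b = 25/9 ≈ 2.778.

λ̂_MAP = 2.778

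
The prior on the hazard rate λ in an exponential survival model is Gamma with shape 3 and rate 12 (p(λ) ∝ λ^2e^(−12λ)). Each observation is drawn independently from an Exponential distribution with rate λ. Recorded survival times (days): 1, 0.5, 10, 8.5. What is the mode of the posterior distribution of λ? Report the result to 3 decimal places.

The Exponential(rate=λ) likelihood is ∝ λ^n e^(−λΣtᵢ). Here n = 4 and Σtᵢ = 1 + 0.5 + 10 + 8.5 = 20.
Posterior ∝ λ^2e^(−12λ) · λ^4e^(−20λ) = λ^6e^(−32λ), i.e. Gamma(7, 32).
Mode = (a−1)/b = 6/32 ≈ 0.188.

λ̂_MAP = 0.188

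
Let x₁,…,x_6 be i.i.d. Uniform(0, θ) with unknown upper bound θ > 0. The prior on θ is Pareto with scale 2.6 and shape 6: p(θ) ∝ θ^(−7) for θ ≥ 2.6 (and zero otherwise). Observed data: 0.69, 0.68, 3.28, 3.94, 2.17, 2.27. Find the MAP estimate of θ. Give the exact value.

θ̂_MAP = 3.94

The Uniform(0, θ) likelihood is θ^(−n) for θ ≥ max(xᵢ), zero otherwise. Here max(xᵢ) = 3.94.
Posterior ∝ θ^(−7) · θ^(−6) = θ^(−13) on θ ≥ max(2.6, 3.94) = 3.94.
This density is strictly decreasing in θ, so the posterior mode lies at the lower boundary of the support.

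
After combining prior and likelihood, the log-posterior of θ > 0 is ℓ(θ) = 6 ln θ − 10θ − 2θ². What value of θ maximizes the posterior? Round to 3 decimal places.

θ̂_MAP = 0.500

ℓ'(θ) = 6/θ − 10 − 4θ. Setting this to zero and multiplying by θ: 4θ² + 10θ − 6 = 0.
θ = (−10 + √(10² + 4·4·6)) / (2·4) = (−10 + √196) / 8 = (−10 + 14)/8 = 1/2.
ℓ''(θ) = −6/θ² − 4 < 0, confirming a maximum.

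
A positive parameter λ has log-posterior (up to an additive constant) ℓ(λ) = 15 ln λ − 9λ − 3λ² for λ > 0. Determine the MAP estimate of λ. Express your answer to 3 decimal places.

λ̂_MAP = 1.000

ℓ'(λ) = 15/λ − 9 − 6λ. Setting this to zero and multiplying by λ: 6λ² + 9λ − 15 = 0.
λ = (−9 + √(9² + 4·6·15)) / (2·6) = (−9 + √441) / 12 = (−9 + 21)/12 = 1.
ℓ''(λ) = −15/λ² − 6 < 0, confirming a maximum.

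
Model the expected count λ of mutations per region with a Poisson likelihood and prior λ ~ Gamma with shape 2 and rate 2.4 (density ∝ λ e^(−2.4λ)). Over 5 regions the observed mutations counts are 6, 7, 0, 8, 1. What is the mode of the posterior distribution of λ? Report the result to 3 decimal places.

Σxᵢ = 6+7+0+8+1 = 22, with n = 5.
Posterior ∝ λe^(−2.4λ) · λ^22e^(−5λ) = λ^23e^(−7.4λ), i.e. Gamma(shape=24, rate=7.4).
The mode of a Gamma(a, b) with a ≥ 1 (shape–rate) is (a−1)/b = 23/7.4 ≈ 3.108.

λ̂_MAP = 3.108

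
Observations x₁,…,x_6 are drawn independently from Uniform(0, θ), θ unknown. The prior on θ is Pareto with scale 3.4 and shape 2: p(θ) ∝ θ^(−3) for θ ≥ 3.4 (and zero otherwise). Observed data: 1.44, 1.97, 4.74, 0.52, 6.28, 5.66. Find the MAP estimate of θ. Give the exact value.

The Uniform(0, θ) likelihood is θ^(−n) for θ ≥ max(xᵢ), zero otherwise. Here max(xᵢ) = 6.28.
Posterior ∝ θ^(−3) · θ^(−6) = θ^(−9) on θ ≥ max(3.4, 6.28) = 6.28.
This density is strictly decreasing in θ, so the posterior mode lies at the lower boundary of the support.

θ̂_MAP = 6.28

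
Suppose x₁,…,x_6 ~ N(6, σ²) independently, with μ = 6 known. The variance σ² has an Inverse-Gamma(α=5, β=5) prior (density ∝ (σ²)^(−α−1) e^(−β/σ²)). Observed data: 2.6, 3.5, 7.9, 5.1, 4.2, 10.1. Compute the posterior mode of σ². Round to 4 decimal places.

Sum of squared deviations about the known mean: SS = (2.6−6)² + (3.5−6)² + (7.9−6)² + (5.1−6)² + (4.2−6)² + (10.1−6)² = 42.28.
The Normal likelihood contributes (σ²)^(−n/2) exp(−SS/(2σ²)), so the posterior is Inverse-Gamma(α + n/2, β + SS/2) = Inverse-Gamma(8, 26.14).
The mode of Inverse-Gamma(a, b) is b/(a+1) = 26.14/9 ≈ 2.9044.

σ̂²_MAP = 2.9044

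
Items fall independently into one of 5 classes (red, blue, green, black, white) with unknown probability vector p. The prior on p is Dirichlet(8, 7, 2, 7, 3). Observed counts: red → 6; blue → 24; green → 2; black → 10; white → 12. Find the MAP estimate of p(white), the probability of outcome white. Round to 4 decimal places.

The posterior is Dirichlet(αᵢ + nᵢ) = Dirichlet(14, 31, 4, 17, 15).
For a Dirichlet(a₁,…,a_K) with all aᵢ > 1, the mode has j-th component (aⱼ − 1)/(Σaᵢ − K).
Here Σaᵢ = 81 and K = 5, so p(white) = (15 − 1)/(81 − 5) = 14/76 ≈ 0.1842.

MAP estimate of p(white) = 0.1842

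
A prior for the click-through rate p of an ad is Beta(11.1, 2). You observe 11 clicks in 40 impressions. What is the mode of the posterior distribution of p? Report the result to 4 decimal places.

Prior: Beta(11.1, 2).
Data: 11 successes in 40 trials. The binomial likelihood contributes p^11(1−p)^29, so the posterior is Beta(11.1+11, 2+29) = Beta(22.1, 31).
For Beta(a, b) with a, b > 1 the mode is (a−1)/(a+b−2) = 21.1/51.1 ≈ 0.4129.

p̂_MAP = 0.4129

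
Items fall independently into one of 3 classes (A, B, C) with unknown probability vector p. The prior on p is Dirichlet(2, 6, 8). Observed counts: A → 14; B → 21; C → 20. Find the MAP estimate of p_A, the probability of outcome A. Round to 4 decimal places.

The posterior is Dirichlet(αᵢ + nᵢ) = Dirichlet(16, 27, 28).
For a Dirichlet(a₁,…,a_K) with all aᵢ > 1, the mode has j-th component (aⱼ − 1)/(Σaᵢ − K).
Here Σaᵢ = 71 and K = 3, so p_A = (16 − 1)/(71 − 3) = 15/68 ≈ 0.2206.

MAP estimate of p_A = 0.2206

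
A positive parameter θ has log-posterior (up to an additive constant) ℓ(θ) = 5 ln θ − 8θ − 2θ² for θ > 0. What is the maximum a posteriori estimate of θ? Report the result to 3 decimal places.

θ̂_MAP = 0.500

ℓ'(θ) = 5/θ − 8 − 4θ. Setting this to zero and multiplying by θ: 4θ² + 8θ − 5 = 0.
θ = (−8 + √(8² + 4·4·5)) / (2·4) = (−8 + √144) / 8 = (−8 + 12)/8 = 1/2.
ℓ''(θ) = −5/θ² − 4 < 0, confirming a maximum.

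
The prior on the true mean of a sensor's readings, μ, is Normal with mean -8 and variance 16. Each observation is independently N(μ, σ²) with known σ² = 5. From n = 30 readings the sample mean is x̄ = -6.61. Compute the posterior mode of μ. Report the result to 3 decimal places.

μ̂_MAP = -6.624

n = 30, x̄ = -6.61.
For a Normal prior and Normal likelihood with known variance, the posterior is Normal; its mode equals its mean, the precision-weighted average.
Prior precision 1/σ₀² = 1/16 = 0.0625; data precision n/σ² = 30/5 = 6.
μ̂ = (0.0625·(-8) + 6·(-6.61)) / (0.0625 + 6) = (-40.16)/6.0625 = -16064/2425 ≈ -6.624.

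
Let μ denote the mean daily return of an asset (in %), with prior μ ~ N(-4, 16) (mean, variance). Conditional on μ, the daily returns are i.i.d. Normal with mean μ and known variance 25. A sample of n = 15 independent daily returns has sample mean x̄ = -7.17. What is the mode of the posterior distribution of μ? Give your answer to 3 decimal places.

n = 15, x̄ = -7.17.
For a Normal prior and Normal likelihood with known variance, the posterior is Normal; its mode equals its mean, the precision-weighted average.
Prior precision 1/σ₀² = 1/16 = 0.0625; data precision n/σ² = 15/25 = 0.6.
μ̂ = (0.0625·(-4) + 0.6·(-7.17)) / (0.0625 + 0.6) = (-4.552)/0.6625 = -9104/1325 ≈ -6.871.

μ̂_MAP = -6.871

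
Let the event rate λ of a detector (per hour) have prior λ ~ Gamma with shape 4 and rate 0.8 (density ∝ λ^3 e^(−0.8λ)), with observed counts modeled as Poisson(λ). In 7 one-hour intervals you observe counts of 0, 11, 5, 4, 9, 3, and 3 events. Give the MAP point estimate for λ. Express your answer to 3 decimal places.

λ̂_MAP = 4.872

Σxᵢ = 0+11+5+4+9+3+3 = 35, with n = 7.
Posterior ∝ λ^3e^(−0.8λ) · λ^35e^(−7λ) = λ^38e^(−7.8λ), i.e. Gamma(shape=39, rate=7.8).
The mode of a Gamma(a, b) with a ≥ 1 (shape–rate) is (a−1)/b = 38/7.8 ≈ 4.872.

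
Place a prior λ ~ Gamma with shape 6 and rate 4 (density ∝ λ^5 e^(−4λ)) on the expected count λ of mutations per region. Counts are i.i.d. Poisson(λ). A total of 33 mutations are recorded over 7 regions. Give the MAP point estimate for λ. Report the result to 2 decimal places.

λ̂_MAP = 3.45

Σxᵢ = 33, n = 7.
Posterior ∝ λ^5e^(−4λ) · λ^33e^(−7λ) = λ^38e^(−11λ), i.e. Gamma(shape=39, rate=11).
The mode of a Gamma(a, b) with a ≥ 1 (shape–rate) is (a−1)/b = 38/11 ≈ 3.45.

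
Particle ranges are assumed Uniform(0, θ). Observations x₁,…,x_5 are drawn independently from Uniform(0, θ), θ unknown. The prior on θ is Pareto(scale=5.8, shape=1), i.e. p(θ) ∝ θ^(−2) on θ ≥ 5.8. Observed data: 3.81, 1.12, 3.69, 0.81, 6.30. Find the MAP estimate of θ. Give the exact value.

The Uniform(0, θ) likelihood is θ^(−n) for θ ≥ max(xᵢ), zero otherwise. Here max(xᵢ) = 6.30.
Posterior ∝ θ^(−2) · θ^(−5) = θ^(−7) on θ ≥ max(5.8, 6.30) = 6.30.
This density is strictly decreasing in θ, so the posterior mode lies at the lower boundary of the support.

θ̂_MAP = 6.30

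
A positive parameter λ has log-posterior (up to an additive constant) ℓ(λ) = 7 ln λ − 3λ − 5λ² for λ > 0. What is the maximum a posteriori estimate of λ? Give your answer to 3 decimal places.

λ̂_MAP = 0.700

ℓ'(λ) = 7/λ − 3 − 10λ. Setting this to zero and multiplying by λ: 10λ² + 3λ − 7 = 0.
λ = (−3 + √(3² + 4·10·7)) / (2·10) = (−3 + √289) / 20 = (−3 + 17)/20 = 7/10.
ℓ''(λ) = −7/λ² − 10 < 0, confirming a maximum.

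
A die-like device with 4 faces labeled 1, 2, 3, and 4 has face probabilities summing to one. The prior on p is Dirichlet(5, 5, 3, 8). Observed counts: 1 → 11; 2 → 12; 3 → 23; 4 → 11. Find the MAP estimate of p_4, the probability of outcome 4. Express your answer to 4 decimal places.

The posterior is Dirichlet(αᵢ + nᵢ) = Dirichlet(16, 17, 26, 19).
For a Dirichlet(a₁,…,a_K) with all aᵢ > 1, the mode has j-th component (aⱼ − 1)/(Σaᵢ − K).
Here Σaᵢ = 78 and K = 4, so p_4 = (19 − 1)/(78 − 4) = 18/74 ≈ 0.2432.

MAP estimate: 0.2432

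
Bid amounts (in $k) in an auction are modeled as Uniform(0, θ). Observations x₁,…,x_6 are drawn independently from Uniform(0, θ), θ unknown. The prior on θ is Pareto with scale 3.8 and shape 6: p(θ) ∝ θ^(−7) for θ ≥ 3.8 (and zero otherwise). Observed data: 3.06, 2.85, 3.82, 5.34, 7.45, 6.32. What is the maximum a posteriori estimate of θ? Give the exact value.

The Uniform(0, θ) likelihood is θ^(−n) for θ ≥ max(xᵢ), zero otherwise. Here max(xᵢ) = 7.45.
Posterior ∝ θ^(−7) · θ^(−6) = θ^(−13) on θ ≥ max(3.8, 7.45) = 7.45.
This density is strictly decreasing in θ, so the posterior mode lies at the lower boundary of the support.

θ̂_MAP = 7.45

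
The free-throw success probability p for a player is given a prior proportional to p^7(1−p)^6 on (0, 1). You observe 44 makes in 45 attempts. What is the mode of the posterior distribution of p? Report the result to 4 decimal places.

p̂_MAP = 0.8793

The prior density ∝ p^7(1−p)^6 is the kernel of Beta(8, 7).
Data: 44 successes in 45 trials. The binomial likelihood contributes p^44(1−p)^1, so the posterior is Beta(8+44, 7+1) = Beta(52, 8).
For Beta(a, b) with a, b > 1 the mode is (a−1)/(a+b−2) = 51/58 ≈ 0.8793.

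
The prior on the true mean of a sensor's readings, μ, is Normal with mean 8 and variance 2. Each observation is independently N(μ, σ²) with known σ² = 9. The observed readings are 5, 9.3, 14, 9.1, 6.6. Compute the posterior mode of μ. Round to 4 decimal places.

n = 5; x̄ = (5 + 9.3 + 14 + 9.1 + 6.6)/5 = 44/5 = 8.8.
For a Normal prior and Normal likelihood with known variance, the posterior is Normal; its mode equals its mean, the precision-weighted average.
Prior precision 1/σ₀² = 1/2 = 0.5; data precision n/σ² = 5/9.
μ̂ = (0.5·8 + (5/9)·8.8) / (0.5 + 5/9) = (80/9)/(19/18) = 160/19 ≈ 8.4211.

μ̂_MAP = 8.4211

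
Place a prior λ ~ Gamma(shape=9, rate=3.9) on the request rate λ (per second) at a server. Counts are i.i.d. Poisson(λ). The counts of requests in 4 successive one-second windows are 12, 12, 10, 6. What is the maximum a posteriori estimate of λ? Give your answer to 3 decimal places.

λ̂_MAP = 6.076

Σxᵢ = 12+12+10+6 = 40, with n = 4.
Posterior ∝ λ^8e^(−3.9λ) · λ^40e^(−4λ) = λ^48e^(−7.9λ), i.e. Gamma(shape=49, rate=7.9).
The mode of a Gamma(a, b) with a ≥ 1 (shape–rate) is (a−1)/b = 48/7.9 ≈ 6.076.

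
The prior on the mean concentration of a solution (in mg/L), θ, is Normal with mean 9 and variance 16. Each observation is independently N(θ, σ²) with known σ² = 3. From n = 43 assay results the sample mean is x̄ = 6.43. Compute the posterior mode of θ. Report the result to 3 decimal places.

θ̂_MAP = 6.441

n = 43, x̄ = 6.43.
For a Normal prior and Normal likelihood with known variance, the posterior is Normal; its mode equals its mean, the precision-weighted average.
Prior precision 1/σ₀² = 1/16 = 0.0625; data precision n/σ² = 43/3.
θ̂ = (0.0625·9 + (43/3)·6.43) / (0.0625 + 43/3) = (111271/1200)/(691/48) = 111271/17275 ≈ 6.441.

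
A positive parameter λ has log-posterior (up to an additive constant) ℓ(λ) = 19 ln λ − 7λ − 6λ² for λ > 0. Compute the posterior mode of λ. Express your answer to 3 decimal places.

λ̂_MAP = 1.000

ℓ'(λ) = 19/λ − 7 − 12λ. Setting this to zero and multiplying by λ: 12λ² + 7λ − 19 = 0.
λ = (−7 + √(7² + 4·12·19)) / (2·12) = (−7 + √961) / 24 = (−7 + 31)/24 = 1.
ℓ''(λ) = −19/λ² − 12 < 0, confirming a maximum.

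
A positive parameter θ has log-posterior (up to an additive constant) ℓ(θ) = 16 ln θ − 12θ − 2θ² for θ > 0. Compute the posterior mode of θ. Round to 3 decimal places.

ℓ'(θ) = 16/θ − 12 − 4θ. Setting this to zero and multiplying by θ: 4θ² + 12θ − 16 = 0.
θ = (−12 + √(12² + 4·4·16)) / (2·4) = (−12 + √400) / 8 = (−12 + 20)/8 = 1.
ℓ''(θ) = −16/θ² − 4 < 0, confirming a maximum.

θ̂_MAP = 1.000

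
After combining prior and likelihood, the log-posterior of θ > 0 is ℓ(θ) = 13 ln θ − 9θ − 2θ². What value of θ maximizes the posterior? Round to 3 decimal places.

ℓ'(θ) = 13/θ − 9 − 4θ. Setting this to zero and multiplying by θ: 4θ² + 9θ − 13 = 0.
θ = (−9 + √(9² + 4·4·13)) / (2·4) = (−9 + √289) / 8 = (−9 + 17)/8 = 1.
ℓ''(θ) = −13/θ² − 4 < 0, confirming a maximum.

θ̂_MAP = 1.000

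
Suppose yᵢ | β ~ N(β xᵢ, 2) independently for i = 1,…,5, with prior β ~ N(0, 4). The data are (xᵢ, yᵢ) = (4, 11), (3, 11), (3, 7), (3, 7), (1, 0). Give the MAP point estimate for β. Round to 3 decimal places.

log p(β | y) = −Σ(yᵢ − βxᵢ)²/(2·2) − β²/(2·4) + const.
Setting the derivative to zero: Σxᵢ(yᵢ − βxᵢ)/2 − β/4 = 0, so β = Σxᵢyᵢ / (Σxᵢ² + σ²/τ²).
Σxᵢyᵢ = 4·11 + 3·11 + 3·7 + 3·7 + 1·0 = 119; Σxᵢ² = 44; σ²/τ² = 0.5.
β̂_MAP = 119 / (44 + 0.5) = 119/44.5 ≈ 2.674.

β̂_MAP = 2.674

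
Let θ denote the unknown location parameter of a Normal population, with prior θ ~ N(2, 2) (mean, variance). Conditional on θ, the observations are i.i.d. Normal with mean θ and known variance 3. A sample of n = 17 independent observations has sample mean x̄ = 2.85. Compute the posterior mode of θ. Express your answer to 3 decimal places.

n = 17, x̄ = 2.85.
For a Normal prior and Normal likelihood with known variance, the posterior is Normal; its mode equals its mean, the precision-weighted average.
Prior precision 1/σ₀² = 1/2 = 0.5; data precision n/σ² = 17/3.
θ̂ = (0.5·2 + (17/3)·2.85) / (0.5 + 17/3) = 17.15/(37/6) = 1029/370 ≈ 2.781.

θ̂_MAP = 2.781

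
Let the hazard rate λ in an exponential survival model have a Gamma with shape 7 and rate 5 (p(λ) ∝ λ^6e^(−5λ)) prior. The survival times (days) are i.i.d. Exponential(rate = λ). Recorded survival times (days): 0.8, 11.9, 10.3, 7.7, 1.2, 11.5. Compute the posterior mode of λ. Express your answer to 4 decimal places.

The Exponential(rate=λ) likelihood is ∝ λ^n e^(−λΣtᵢ). Here n = 6 and Σtᵢ = 0.8 + 11.9 + 10.3 + 7.7 + 1.2 + 11.5 = 43.4.
Posterior ∝ λ^6e^(−5λ) · λ^6e^(−43.4λ) = λ^12e^(−48.4λ), i.e. Gamma(13, 48.4).
Mode = (a−1)/b = 12/48.4 ≈ 0.2479.

λ̂_MAP = 0.2479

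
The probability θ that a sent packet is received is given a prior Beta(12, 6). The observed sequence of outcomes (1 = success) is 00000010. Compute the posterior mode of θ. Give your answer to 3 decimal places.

θ̂_MAP = 0.500

Prior: Beta(12, 6).
Data: 1 success in 8 trials (from the sequence). The binomial likelihood contributes θ(1−θ)^7, so the posterior is Beta(12+1, 6+7) = Beta(13, 13).
For Beta(a, b) with a, b > 1 the mode is (a−1)/(a+b−2) = 12/24 ≈ 0.500.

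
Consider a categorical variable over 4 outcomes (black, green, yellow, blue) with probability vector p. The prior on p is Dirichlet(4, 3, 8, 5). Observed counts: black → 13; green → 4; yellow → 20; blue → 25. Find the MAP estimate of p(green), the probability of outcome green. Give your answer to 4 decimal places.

The posterior is Dirichlet(αᵢ + nᵢ) = Dirichlet(17, 7, 28, 30).
For a Dirichlet(a₁,…,a_K) with all aᵢ > 1, the mode has j-th component (aⱼ − 1)/(Σaᵢ − K).
Here Σaᵢ = 82 and K = 4, so p(green) = (7 − 1)/(82 − 4) = 6/78 ≈ 0.0769.

MAP estimate of p(green) = 0.0769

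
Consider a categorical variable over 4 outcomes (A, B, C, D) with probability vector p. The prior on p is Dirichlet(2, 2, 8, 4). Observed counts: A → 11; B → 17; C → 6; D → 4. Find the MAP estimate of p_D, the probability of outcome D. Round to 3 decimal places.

MAP estimate of p_D = 0.140

The posterior is Dirichlet(αᵢ + nᵢ) = Dirichlet(13, 19, 14, 8).
For a Dirichlet(a₁,…,a_K) with all aᵢ > 1, the mode has j-th component (aⱼ − 1)/(Σaᵢ − K).
Here Σaᵢ = 54 and K = 4, so p_D = (8 − 1)/(54 − 4) = 7/50 ≈ 0.140.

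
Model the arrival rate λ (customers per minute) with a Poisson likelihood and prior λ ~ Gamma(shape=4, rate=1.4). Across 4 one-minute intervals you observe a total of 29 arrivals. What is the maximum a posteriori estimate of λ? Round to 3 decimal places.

λ̂_MAP = 5.926

Σxᵢ = 29, n = 4.
Posterior ∝ λ^3e^(−1.4λ) · λ^29e^(−4λ) = λ^32e^(−5.4λ), i.e. Gamma(shape=33, rate=5.4).
The mode of a Gamma(a, b) with a ≥ 1 (shape–rate) is (a−1)/b = 32/5.4 ≈ 5.926.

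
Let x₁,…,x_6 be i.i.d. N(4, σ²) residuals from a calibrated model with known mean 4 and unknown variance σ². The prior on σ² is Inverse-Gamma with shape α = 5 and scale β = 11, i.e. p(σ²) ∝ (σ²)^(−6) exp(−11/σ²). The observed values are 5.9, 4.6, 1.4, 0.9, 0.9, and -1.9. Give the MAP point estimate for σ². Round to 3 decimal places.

Sum of squared deviations about the known mean: SS = (5.9−4)² + (4.6−4)² + (1.4−4)² + (0.9−4)² + (0.9−4)² + (-1.9−4)² = 64.76.
The Normal likelihood contributes (σ²)^(−n/2) exp(−SS/(2σ²)), so the posterior is Inverse-Gamma(α + n/2, β + SS/2) = Inverse-Gamma(8, 43.38).
The mode of Inverse-Gamma(a, b) is b/(a+1) = 43.38/9 ≈ 4.820.

σ̂²_MAP = 4.820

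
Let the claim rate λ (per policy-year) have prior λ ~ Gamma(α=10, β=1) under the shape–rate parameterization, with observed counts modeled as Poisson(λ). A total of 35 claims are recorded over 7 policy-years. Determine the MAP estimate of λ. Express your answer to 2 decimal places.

λ̂_MAP = 5.50

Σxᵢ = 35, n = 7.
Posterior ∝ λ^9e^(−1λ) · λ^35e^(−7λ) = λ^44e^(−8λ), i.e. Gamma(shape=45, rate=8).
The mode of a Gamma(a, b) with a ≥ 1 (shape–rate) is (a−1)/b = 44/8 ≈ 5.50.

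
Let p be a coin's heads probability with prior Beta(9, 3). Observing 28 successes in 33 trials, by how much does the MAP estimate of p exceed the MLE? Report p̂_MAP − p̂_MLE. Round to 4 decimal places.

Posterior is Beta(37, 8); MAP = (37−1)/(45−2) = 36/43 ≈ 0.83721.
MLE ignores the prior: p̂_MLE = k/n = 28/33 ≈ 0.84848.
Difference = 36/43 − 28/33 = -16/1419 ≈ -0.0113.

MAP − MLE = -0.0113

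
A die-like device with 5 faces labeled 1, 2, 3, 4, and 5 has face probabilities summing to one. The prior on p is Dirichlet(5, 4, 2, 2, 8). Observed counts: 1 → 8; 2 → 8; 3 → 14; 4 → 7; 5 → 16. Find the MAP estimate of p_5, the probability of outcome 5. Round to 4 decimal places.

MAP estimate: 0.3333

The posterior is Dirichlet(αᵢ + nᵢ) = Dirichlet(13, 12, 16, 9, 24).
For a Dirichlet(a₁,…,a_K) with all aᵢ > 1, the mode has j-th component (aⱼ − 1)/(Σaᵢ − K).
Here Σaᵢ = 74 and K = 5, so p_5 = (24 − 1)/(74 − 5) = 23/69 ≈ 0.3333.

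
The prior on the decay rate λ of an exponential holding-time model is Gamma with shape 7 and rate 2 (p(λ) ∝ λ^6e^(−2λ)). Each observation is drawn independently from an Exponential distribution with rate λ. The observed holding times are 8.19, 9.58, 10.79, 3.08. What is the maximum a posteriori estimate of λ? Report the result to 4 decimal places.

λ̂_MAP = 0.2973

The Exponential(rate=λ) likelihood is ∝ λ^n e^(−λΣtᵢ). Here n = 4 and Σtᵢ = 8.19 + 9.58 + 10.79 + 3.08 = 31.64.
Posterior ∝ λ^6e^(−2λ) · λ^4e^(−31.64λ) = λ^10e^(−33.64λ), i.e. Gamma(11, 33.64).
Mode = (a−1)/b = 10/33.64 ≈ 0.2973.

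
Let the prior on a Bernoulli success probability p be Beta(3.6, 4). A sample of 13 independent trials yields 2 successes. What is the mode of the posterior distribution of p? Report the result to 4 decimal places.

p̂_MAP = 0.2473

Prior: Beta(3.6, 4).
Data: 2 successes in 13 trials. The binomial likelihood contributes p^2(1−p)^11, so the posterior is Beta(3.6+2, 4+11) = Beta(5.6, 15).
For Beta(a, b) with a, b > 1 the mode is (a−1)/(a+b−2) = 4.6/18.6 ≈ 0.2473.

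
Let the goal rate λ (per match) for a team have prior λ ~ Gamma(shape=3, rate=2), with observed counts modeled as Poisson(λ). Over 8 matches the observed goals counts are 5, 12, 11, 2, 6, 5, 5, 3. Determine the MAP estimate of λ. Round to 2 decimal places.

Σxᵢ = 5+12+11+2+6+5+5+3 = 49, with n = 8.
Posterior ∝ λ^2e^(−2λ) · λ^49e^(−8λ) = λ^51e^(−10λ), i.e. Gamma(shape=52, rate=10).
The mode of a Gamma(a, b) with a ≥ 1 (shape–rate) is (a−1)/b = 51/10 ≈ 5.10.

λ̂_MAP = 5.10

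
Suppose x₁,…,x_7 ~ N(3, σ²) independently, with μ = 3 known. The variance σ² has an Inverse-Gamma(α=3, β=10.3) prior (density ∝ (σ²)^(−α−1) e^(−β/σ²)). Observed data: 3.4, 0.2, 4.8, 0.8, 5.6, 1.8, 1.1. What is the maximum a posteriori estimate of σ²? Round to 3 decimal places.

σ̂²_MAP = 3.233

Sum of squared deviations about the known mean: SS = (3.4−3)² + (0.2−3)² + (4.8−3)² + (0.8−3)² + (5.6−3)² + (1.8−3)² + (1.1−3)² = 27.89.
The Normal likelihood contributes (σ²)^(−n/2) exp(−SS/(2σ²)), so the posterior is Inverse-Gamma(α + n/2, β + SS/2) = Inverse-Gamma(6.5, 24.245).
The mode of Inverse-Gamma(a, b) is b/(a+1) = 24.245/7.5 ≈ 3.233.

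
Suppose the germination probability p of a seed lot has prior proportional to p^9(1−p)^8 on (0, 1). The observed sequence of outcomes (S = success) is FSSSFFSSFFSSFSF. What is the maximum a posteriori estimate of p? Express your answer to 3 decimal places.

p̂_MAP = 0.531

The prior density ∝ p^9(1−p)^8 is the kernel of Beta(10, 9).
Data: 8 successes in 15 trials (from the sequence). The binomial likelihood contributes p^8(1−p)^7, so the posterior is Beta(10+8, 9+7) = Beta(18, 16).
For Beta(a, b) with a, b > 1 the mode is (a−1)/(a+b−2) = 17/32 ≈ 0.531.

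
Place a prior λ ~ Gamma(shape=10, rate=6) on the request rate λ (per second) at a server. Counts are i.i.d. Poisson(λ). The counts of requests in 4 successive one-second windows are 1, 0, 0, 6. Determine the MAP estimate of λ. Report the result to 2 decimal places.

Σxᵢ = 1+0+0+6 = 7, with n = 4.
Posterior ∝ λ^9e^(−6λ) · λ^7e^(−4λ) = λ^16e^(−10λ), i.e. Gamma(shape=17, rate=10).
The mode of a Gamma(a, b) with a ≥ 1 (shape–rate) is (a−1)/b = 16/10 ≈ 1.60.

λ̂_MAP = 1.60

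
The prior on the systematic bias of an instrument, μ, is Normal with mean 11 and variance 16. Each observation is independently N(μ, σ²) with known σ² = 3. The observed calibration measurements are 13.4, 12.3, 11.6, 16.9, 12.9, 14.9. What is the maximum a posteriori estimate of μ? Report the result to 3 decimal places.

n = 6; x̄ = (13.4 + 12.3 + 11.6 + 16.9 + 12.9 + 14.9)/6 = 82/6 = 41/3 ≈ 13.6667.
For a Normal prior and Normal likelihood with known variance, the posterior is Normal; its mode equals its mean, the precision-weighted average.
Prior precision 1/σ₀² = 1/16 = 0.0625; data precision n/σ² = 6/3 = 2.
μ̂ = (0.0625·11 + 2·(41/3)) / (0.0625 + 2) = (1345/48)/2.0625 = 1345/99 ≈ 13.586.

μ̂_MAP = 13.586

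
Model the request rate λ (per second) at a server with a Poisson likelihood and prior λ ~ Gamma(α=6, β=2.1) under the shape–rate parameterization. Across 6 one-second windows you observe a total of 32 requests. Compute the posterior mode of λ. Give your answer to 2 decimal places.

Σxᵢ = 32, n = 6.
Posterior ∝ λ^5e^(−2.1λ) · λ^32e^(−6λ) = λ^37e^(−8.1λ), i.e. Gamma(shape=38, rate=8.1).
The mode of a Gamma(a, b) with a ≥ 1 (shape–rate) is (a−1)/b = 37/8.1 ≈ 4.57.

λ̂_MAP = 4.57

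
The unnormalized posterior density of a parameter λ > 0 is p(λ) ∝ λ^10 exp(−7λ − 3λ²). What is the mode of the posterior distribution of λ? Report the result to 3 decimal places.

ℓ'(λ) = 10/λ − 7 − 6λ. Setting this to zero and multiplying by λ: 6λ² + 7λ − 10 = 0.
λ = (−7 + √(7² + 4·6·10)) / (2·6) = (−7 + √289) / 12 = (−7 + 17)/12 = 5/6.
ℓ''(λ) = −10/λ² − 6 < 0, confirming a maximum.

λ̂_MAP = 0.833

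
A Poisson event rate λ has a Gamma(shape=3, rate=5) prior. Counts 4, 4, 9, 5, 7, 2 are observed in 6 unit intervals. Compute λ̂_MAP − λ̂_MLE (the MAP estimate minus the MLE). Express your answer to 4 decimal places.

MAP − MLE = -2.1667

Σxᵢ = 31. Posterior is Gamma(34, 11); MAP = (34−1)/11 = 33/11 ≈ 3.00000.
MLE = x̄ = 31/6 ≈ 5.16667.
Difference = 33/11 − 31/6 = -13/6 ≈ -2.1667.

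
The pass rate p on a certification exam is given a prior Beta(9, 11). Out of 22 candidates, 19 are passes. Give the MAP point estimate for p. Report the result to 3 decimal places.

Prior: Beta(9, 11).
Data: 19 successes in 22 trials. The binomial likelihood contributes p^19(1−p)^3, so the posterior is Beta(9+19, 11+3) = Beta(28, 14).
For Beta(a, b) with a, b > 1 the mode is (a−1)/(a+b−2) = 27/40 ≈ 0.675.

p̂_MAP = 0.675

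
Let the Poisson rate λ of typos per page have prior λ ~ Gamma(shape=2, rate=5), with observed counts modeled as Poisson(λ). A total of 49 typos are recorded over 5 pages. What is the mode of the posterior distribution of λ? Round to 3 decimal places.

λ̂_MAP = 5.000

Σxᵢ = 49, n = 5.
Posterior ∝ λe^(−5λ) · λ^49e^(−5λ) = λ^50e^(−10λ), i.e. Gamma(shape=51, rate=10).
The mode of a Gamma(a, b) with a ≥ 1 (shape–rate) is (a−1)/b = 50/10 ≈ 5.000.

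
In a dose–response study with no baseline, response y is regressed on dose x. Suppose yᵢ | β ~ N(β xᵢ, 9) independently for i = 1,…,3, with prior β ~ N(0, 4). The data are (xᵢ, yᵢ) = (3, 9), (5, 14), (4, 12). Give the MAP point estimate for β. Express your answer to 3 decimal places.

log p(β | y) = −Σ(yᵢ − βxᵢ)²/(2·9) − β²/(2·4) + const.
Setting the derivative to zero: Σxᵢ(yᵢ − βxᵢ)/9 − β/4 = 0, so β = Σxᵢyᵢ / (Σxᵢ² + σ²/τ²).
Σxᵢyᵢ = 3·9 + 5·14 + 4·12 = 145; Σxᵢ² = 50; σ²/τ² = 2.25.
β̂_MAP = 145 / (50 + 2.25) = 145/52.25 ≈ 2.775.

β̂_MAP = 2.775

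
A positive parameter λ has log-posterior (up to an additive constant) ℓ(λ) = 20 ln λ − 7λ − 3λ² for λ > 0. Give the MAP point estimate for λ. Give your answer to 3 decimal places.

λ̂_MAP = 1.333

ℓ'(λ) = 20/λ − 7 − 6λ. Setting this to zero and multiplying by λ: 6λ² + 7λ − 20 = 0.
λ = (−7 + √(7² + 4·6·20)) / (2·6) = (−7 + √529) / 12 = (−7 + 23)/12 = 4/3.
ℓ''(λ) = −20/λ² − 6 < 0, confirming a maximum.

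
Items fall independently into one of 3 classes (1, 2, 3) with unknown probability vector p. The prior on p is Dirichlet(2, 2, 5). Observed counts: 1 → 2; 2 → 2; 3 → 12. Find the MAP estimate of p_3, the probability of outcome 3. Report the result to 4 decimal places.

The posterior is Dirichlet(αᵢ + nᵢ) = Dirichlet(4, 4, 17).
For a Dirichlet(a₁,…,a_K) with all aᵢ > 1, the mode has j-th component (aⱼ − 1)/(Σaᵢ − K).
Here Σaᵢ = 25 and K = 3, so p_3 = (17 − 1)/(25 − 3) = 16/22 ≈ 0.7273.

MAP estimate: 0.7273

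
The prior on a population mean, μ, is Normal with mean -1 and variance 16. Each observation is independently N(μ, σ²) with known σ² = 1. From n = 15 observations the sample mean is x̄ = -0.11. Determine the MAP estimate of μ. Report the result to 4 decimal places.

n = 15, x̄ = -0.11.
For a Normal prior and Normal likelihood with known variance, the posterior is Normal; its mode equals its mean, the precision-weighted average.
Prior precision 1/σ₀² = 1/16 = 0.0625; data precision n/σ² = 15/1 = 15.
μ̂ = (0.0625·(-1) + 15·(-0.11)) / (0.0625 + 15) = (-1.7125)/15.0625 = -137/1205 ≈ -0.1137.

μ̂_MAP = -0.1137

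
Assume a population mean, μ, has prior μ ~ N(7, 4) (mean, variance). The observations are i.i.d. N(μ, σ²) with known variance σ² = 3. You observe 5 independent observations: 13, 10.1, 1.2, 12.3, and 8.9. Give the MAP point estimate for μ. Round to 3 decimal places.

μ̂_MAP = 8.826

n = 5; x̄ = (13 + 10.1 + 1.2 + 12.3 + 8.9)/5 = 45.5/5 = 9.1.
For a Normal prior and Normal likelihood with known variance, the posterior is Normal; its mode equals its mean, the precision-weighted average.
Prior precision 1/σ₀² = 1/4 = 0.25; data precision n/σ² = 5/3.
μ̂ = (0.25·7 + (5/3)·9.1) / (0.25 + 5/3) = (203/12)/(23/12) = 203/23 ≈ 8.826.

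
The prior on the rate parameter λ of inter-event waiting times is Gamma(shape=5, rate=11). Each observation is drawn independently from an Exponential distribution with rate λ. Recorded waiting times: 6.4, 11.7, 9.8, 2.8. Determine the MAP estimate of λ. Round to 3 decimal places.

The Exponential(rate=λ) likelihood is ∝ λ^n e^(−λΣtᵢ). Here n = 4 and Σtᵢ = 6.4 + 11.7 + 9.8 + 2.8 = 30.7.
Posterior ∝ λ^4e^(−11λ) · λ^4e^(−30.7λ) = λ^8e^(−41.7λ), i.e. Gamma(9, 41.7).
Mode = (a−1)/b = 8/41.7 ≈ 0.192.

λ̂_MAP = 0.192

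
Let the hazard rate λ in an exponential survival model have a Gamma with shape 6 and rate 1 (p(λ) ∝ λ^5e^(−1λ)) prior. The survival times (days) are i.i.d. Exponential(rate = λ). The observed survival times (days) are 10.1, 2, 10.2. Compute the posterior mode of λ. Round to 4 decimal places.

The Exponential(rate=λ) likelihood is ∝ λ^n e^(−λΣtᵢ). Here n = 3 and Σtᵢ = 10.1 + 2 + 10.2 = 22.3.
Posterior ∝ λ^5e^(−1λ) · λ^3e^(−22.3λ) = λ^8e^(−23.3λ), i.e. Gamma(9, 23.3).
Mode = (a−1)/b = 8/23.3 ≈ 0.3433.

λ̂_MAP = 0.3433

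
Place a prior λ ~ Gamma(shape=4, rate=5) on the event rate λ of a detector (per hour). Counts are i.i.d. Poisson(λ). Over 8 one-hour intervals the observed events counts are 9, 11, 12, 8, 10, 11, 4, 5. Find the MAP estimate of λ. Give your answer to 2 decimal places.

λ̂_MAP = 5.62

Σxᵢ = 9+11+12+8+10+11+4+5 = 70, with n = 8.
Posterior ∝ λ^3e^(−5λ) · λ^70e^(−8λ) = λ^73e^(−13λ), i.e. Gamma(shape=74, rate=13).
The mode of a Gamma(a, b) with a ≥ 1 (shape–rate) is (a−1)/b = 73/13 ≈ 5.62.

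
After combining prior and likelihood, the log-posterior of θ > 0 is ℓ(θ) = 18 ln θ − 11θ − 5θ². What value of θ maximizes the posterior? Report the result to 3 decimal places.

θ̂_MAP = 0.900

ℓ'(θ) = 18/θ − 11 − 10θ. Setting this to zero and multiplying by θ: 10θ² + 11θ − 18 = 0.
θ = (−11 + √(11² + 4·10·18)) / (2·10) = (−11 + √841) / 20 = (−11 + 29)/20 = 9/10.
ℓ''(θ) = −18/θ² − 10 < 0, confirming a maximum.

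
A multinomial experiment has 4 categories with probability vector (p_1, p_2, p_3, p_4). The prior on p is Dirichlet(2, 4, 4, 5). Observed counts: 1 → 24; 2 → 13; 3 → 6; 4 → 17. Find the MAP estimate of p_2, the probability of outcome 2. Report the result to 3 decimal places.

MAP estimate: 0.225

The posterior is Dirichlet(αᵢ + nᵢ) = Dirichlet(26, 17, 10, 22).
For a Dirichlet(a₁,…,a_K) with all aᵢ > 1, the mode has j-th component (aⱼ − 1)/(Σaᵢ − K).
Here Σaᵢ = 75 and K = 4, so p_2 = (17 − 1)/(75 − 4) = 16/71 ≈ 0.225.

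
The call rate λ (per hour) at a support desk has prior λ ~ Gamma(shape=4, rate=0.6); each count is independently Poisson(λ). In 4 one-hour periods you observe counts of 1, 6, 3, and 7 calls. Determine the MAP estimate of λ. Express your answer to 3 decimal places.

λ̂_MAP = 4.348

Σxᵢ = 1+6+3+7 = 17, with n = 4.
Posterior ∝ λ^3e^(−0.6λ) · λ^17e^(−4λ) = λ^20e^(−4.6λ), i.e. Gamma(shape=21, rate=4.6).
The mode of a Gamma(a, b) with a ≥ 1 (shape–rate) is (a−1)/b = 20/4.6 ≈ 4.348.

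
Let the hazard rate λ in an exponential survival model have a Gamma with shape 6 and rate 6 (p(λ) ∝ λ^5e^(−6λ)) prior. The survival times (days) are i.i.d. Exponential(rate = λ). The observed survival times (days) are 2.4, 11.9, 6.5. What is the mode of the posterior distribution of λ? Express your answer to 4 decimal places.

λ̂_MAP = 0.2985

The Exponential(rate=λ) likelihood is ∝ λ^n e^(−λΣtᵢ). Here n = 3 and Σtᵢ = 2.4 + 11.9 + 6.5 = 20.8.
Posterior ∝ λ^5e^(−6λ) · λ^3e^(−20.8λ) = λ^8e^(−26.8λ), i.e. Gamma(9, 26.8).
Mode = (a−1)/b = 8/26.8 ≈ 0.2985.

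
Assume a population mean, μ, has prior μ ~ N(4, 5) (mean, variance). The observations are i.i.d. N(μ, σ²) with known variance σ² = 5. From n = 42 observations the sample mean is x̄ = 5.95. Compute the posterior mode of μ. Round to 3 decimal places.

n = 42, x̄ = 5.95.
For a Normal prior and Normal likelihood with known variance, the posterior is Normal; its mode equals its mean, the precision-weighted average.
Prior precision 1/σ₀² = 1/5 = 0.2; data precision n/σ² = 42/5 = 8.4.
μ̂ = (0.2·4 + 8.4·5.95) / (0.2 + 8.4) = 50.78/8.6 = 2539/430 ≈ 5.905.

μ̂_MAP = 5.905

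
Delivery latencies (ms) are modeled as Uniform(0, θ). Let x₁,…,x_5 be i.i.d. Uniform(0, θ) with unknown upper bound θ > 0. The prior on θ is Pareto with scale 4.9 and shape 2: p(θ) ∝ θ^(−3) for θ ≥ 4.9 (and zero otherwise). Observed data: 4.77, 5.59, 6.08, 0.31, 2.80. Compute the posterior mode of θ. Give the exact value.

The Uniform(0, θ) likelihood is θ^(−n) for θ ≥ max(xᵢ), zero otherwise. Here max(xᵢ) = 6.08.
Posterior ∝ θ^(−3) · θ^(−5) = θ^(−8) on θ ≥ max(4.9, 6.08) = 6.08.
This density is strictly decreasing in θ, so the posterior mode lies at the lower boundary of the support.

θ̂_MAP = 6.08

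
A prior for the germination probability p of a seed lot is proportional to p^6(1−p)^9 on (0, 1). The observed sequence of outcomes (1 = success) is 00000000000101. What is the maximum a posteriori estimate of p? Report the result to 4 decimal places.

The prior density ∝ p^6(1−p)^9 is the kernel of Beta(7, 10).
Data: 2 successes in 14 trials (from the sequence). The binomial likelihood contributes p^2(1−p)^12, so the posterior is Beta(7+2, 10+12) = Beta(9, 22).
For Beta(a, b) with a, b > 1 the mode is (a−1)/(a+b−2) = 8/29 ≈ 0.2759.

p̂_MAP = 0.2759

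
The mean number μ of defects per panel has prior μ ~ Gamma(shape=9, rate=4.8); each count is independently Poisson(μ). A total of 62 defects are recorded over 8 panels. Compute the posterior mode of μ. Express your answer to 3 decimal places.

Σxᵢ = 62, n = 8.
Posterior ∝ μ^8e^(−4.8μ) · μ^62e^(−8μ) = μ^70e^(−12.8μ), i.e. Gamma(shape=71, rate=12.8).
The mode of a Gamma(a, b) with a ≥ 1 (shape–rate) is (a−1)/b = 70/12.8 ≈ 5.469.

μ̂_MAP = 5.469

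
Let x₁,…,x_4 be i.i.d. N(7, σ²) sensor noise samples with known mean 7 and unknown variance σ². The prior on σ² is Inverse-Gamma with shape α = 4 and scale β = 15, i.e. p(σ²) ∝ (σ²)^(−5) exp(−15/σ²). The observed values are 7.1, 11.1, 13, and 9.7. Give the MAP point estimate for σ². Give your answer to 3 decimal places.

σ̂²_MAP = 6.436

Sum of squared deviations about the known mean: SS = (7.1−7)² + (11.1−7)² + (13−7)² + (9.7−7)² = 60.11.
The Normal likelihood contributes (σ²)^(−n/2) exp(−SS/(2σ²)), so the posterior is Inverse-Gamma(α + n/2, β + SS/2) = Inverse-Gamma(6, 45.055).
The mode of Inverse-Gamma(a, b) is b/(a+1) = 45.055/7 ≈ 6.436.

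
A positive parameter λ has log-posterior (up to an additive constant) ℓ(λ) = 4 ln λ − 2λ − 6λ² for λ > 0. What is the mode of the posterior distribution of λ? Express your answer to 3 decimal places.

ℓ'(λ) = 4/λ − 2 − 12λ. Setting this to zero and multiplying by λ: 12λ² + 2λ − 4 = 0.
λ = (−2 + √(2² + 4·12·4)) / (2·12) = (−2 + √196) / 24 = (−2 + 14)/24 = 1/2.
ℓ''(λ) = −4/λ² − 12 < 0, confirming a maximum.

λ̂_MAP = 0.500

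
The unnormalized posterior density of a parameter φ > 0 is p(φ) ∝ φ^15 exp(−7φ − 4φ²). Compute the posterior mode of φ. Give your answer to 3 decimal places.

φ̂_MAP = 1.000

ℓ'(φ) = 15/φ − 7 − 8φ. Setting this to zero and multiplying by φ: 8φ² + 7φ − 15 = 0.
φ = (−7 + √(7² + 4·8·15)) / (2·8) = (−7 + √529) / 16 = (−7 + 23)/16 = 1.
ℓ''(φ) = −15/φ² − 8 < 0, confirming a maximum.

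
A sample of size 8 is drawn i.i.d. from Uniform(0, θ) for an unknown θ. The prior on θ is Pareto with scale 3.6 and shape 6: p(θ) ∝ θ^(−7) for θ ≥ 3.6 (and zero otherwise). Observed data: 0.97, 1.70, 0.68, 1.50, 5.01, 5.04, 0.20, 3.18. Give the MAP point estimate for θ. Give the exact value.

The Uniform(0, θ) likelihood is θ^(−n) for θ ≥ max(xᵢ), zero otherwise. Here max(xᵢ) = 5.04.
Posterior ∝ θ^(−7) · θ^(−8) = θ^(−15) on θ ≥ max(3.6, 5.04) = 5.04.
This density is strictly decreasing in θ, so the posterior mode lies at the lower boundary of the support.

θ̂_MAP = 5.04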